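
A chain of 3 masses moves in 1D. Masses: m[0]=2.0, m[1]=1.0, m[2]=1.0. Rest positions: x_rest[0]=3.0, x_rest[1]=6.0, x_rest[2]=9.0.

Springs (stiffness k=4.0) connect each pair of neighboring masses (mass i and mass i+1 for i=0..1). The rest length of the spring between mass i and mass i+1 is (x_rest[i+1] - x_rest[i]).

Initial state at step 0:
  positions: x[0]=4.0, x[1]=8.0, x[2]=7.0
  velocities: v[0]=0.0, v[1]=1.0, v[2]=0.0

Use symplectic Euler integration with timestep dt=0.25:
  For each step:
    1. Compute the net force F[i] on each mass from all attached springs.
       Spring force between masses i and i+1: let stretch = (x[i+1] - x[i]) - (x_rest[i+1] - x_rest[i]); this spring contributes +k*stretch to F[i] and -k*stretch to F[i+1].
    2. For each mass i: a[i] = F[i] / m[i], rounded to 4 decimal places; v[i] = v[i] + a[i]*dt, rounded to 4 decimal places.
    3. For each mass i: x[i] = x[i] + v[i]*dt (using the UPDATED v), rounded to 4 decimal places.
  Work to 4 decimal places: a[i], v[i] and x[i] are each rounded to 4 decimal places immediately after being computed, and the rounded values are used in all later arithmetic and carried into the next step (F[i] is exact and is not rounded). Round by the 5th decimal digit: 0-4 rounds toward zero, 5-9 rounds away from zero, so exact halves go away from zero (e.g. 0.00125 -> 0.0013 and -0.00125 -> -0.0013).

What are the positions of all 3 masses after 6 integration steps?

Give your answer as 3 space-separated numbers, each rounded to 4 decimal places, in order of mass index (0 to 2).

Answer: 2.6602 8.6725 10.5071

Derivation:
Step 0: x=[4.0000 8.0000 7.0000] v=[0.0000 1.0000 0.0000]
Step 1: x=[4.1250 7.0000 8.0000] v=[0.5000 -4.0000 4.0000]
Step 2: x=[4.2344 5.5313 9.5000] v=[0.4375 -5.8750 6.0000]
Step 3: x=[4.1309 4.7305 10.7578] v=[-0.4141 -3.2032 5.0313]
Step 4: x=[3.7273 5.2866 11.2588] v=[-1.6143 2.2245 2.0040]
Step 5: x=[3.1436 6.9460 11.0168] v=[-2.3347 6.6374 -0.9682]
Step 6: x=[2.6602 8.6725 10.5071] v=[-1.9335 6.9058 -2.0390]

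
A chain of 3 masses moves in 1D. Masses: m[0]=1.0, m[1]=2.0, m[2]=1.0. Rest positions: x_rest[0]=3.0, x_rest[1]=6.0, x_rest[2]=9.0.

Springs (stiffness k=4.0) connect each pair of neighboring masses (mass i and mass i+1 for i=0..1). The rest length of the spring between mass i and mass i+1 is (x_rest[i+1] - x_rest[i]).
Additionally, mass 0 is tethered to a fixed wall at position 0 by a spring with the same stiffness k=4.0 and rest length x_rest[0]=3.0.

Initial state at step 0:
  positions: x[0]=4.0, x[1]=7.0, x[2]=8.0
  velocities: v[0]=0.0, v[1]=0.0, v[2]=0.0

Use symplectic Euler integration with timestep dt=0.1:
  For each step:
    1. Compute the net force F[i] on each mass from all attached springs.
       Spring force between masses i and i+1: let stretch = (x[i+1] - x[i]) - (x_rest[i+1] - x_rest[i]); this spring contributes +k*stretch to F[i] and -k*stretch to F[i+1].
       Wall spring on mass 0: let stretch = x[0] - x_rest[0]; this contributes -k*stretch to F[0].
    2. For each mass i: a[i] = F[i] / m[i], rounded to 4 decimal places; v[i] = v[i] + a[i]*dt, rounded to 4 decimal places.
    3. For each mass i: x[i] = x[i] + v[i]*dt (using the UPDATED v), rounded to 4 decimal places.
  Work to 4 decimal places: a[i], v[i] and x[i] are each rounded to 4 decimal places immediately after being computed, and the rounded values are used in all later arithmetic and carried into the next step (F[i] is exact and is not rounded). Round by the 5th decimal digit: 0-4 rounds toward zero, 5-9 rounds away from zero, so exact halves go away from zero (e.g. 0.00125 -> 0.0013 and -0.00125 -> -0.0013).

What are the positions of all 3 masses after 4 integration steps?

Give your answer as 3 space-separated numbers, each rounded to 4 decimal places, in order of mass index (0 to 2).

Answer: 3.6238 6.6349 8.7300

Derivation:
Step 0: x=[4.0000 7.0000 8.0000] v=[0.0000 0.0000 0.0000]
Step 1: x=[3.9600 6.9600 8.0800] v=[-0.4000 -0.4000 0.8000]
Step 2: x=[3.8816 6.8824 8.2352] v=[-0.7840 -0.7760 1.5520]
Step 3: x=[3.7680 6.7718 8.4563] v=[-1.1363 -1.1056 2.2109]
Step 4: x=[3.6238 6.6349 8.7300] v=[-1.4420 -1.3695 2.7371]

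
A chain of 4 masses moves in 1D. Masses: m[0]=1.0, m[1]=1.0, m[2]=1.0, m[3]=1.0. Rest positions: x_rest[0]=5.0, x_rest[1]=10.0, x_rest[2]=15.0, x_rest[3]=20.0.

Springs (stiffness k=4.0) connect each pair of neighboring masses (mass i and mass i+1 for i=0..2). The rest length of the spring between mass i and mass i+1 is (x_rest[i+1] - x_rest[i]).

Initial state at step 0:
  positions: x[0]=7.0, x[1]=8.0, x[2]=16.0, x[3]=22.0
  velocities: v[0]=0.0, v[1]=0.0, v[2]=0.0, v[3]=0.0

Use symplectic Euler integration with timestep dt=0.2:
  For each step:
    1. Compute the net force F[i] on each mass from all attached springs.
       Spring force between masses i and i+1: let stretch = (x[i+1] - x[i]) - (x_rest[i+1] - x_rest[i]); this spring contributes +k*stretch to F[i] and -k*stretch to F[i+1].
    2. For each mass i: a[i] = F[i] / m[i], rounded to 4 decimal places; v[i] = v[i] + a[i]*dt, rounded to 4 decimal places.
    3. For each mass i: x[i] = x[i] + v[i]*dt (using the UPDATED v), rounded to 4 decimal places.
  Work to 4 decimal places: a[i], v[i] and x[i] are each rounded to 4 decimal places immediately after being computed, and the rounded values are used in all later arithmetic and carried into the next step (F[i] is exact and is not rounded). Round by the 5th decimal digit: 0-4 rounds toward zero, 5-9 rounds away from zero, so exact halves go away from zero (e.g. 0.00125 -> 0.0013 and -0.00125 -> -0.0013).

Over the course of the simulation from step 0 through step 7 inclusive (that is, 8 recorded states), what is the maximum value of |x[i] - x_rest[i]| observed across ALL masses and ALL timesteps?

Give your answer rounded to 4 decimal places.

Answer: 3.1419

Derivation:
Step 0: x=[7.0000 8.0000 16.0000 22.0000] v=[0.0000 0.0000 0.0000 0.0000]
Step 1: x=[6.3600 9.1200 15.6800 21.8400] v=[-3.2000 5.6000 -1.6000 -0.8000]
Step 2: x=[5.3616 10.8480 15.2960 21.4944] v=[-4.9920 8.6400 -1.9200 -1.7280]
Step 3: x=[4.4410 12.4099 15.1921 20.9571] v=[-4.6029 7.8093 -0.5197 -2.6867]
Step 4: x=[3.9954 13.1419 15.5654 20.2974] v=[-2.2278 3.6599 1.8665 -3.2987]
Step 5: x=[4.2133 12.7982 16.3081 19.6805] v=[1.0894 -1.7185 3.7133 -3.0843]
Step 6: x=[5.0048 11.6425 17.0288 19.3241] v=[3.9573 -5.7785 3.6033 -1.7822]
Step 7: x=[6.0583 10.2866 17.2549 19.4004] v=[5.2675 -6.7796 1.1305 0.3816]
Max displacement = 3.1419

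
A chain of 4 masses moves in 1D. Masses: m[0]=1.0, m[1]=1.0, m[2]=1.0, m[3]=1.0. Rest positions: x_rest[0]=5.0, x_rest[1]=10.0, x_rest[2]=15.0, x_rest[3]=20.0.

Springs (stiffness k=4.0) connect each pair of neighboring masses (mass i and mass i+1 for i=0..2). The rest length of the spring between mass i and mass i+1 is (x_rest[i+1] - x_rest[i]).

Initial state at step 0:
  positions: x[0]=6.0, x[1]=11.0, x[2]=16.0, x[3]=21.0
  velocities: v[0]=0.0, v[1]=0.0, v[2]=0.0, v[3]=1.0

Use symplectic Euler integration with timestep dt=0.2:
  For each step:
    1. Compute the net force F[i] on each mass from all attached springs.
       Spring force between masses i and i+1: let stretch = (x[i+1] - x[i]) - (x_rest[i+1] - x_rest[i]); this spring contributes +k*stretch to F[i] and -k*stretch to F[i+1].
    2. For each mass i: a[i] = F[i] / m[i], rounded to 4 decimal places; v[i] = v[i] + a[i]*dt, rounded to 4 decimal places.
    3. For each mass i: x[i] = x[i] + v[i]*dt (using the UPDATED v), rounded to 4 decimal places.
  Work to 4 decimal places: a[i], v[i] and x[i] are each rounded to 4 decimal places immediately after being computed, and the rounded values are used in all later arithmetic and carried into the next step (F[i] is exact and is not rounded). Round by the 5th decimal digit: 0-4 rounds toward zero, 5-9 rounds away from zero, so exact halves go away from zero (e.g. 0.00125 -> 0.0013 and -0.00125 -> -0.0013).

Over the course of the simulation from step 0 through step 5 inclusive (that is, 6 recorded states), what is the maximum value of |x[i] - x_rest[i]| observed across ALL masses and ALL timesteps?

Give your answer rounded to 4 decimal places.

Step 0: x=[6.0000 11.0000 16.0000 21.0000] v=[0.0000 0.0000 0.0000 1.0000]
Step 1: x=[6.0000 11.0000 16.0000 21.2000] v=[0.0000 0.0000 0.0000 1.0000]
Step 2: x=[6.0000 11.0000 16.0320 21.3680] v=[0.0000 0.0000 0.1600 0.8400]
Step 3: x=[6.0000 11.0051 16.1126 21.4822] v=[0.0000 0.0256 0.4032 0.5712]
Step 4: x=[6.0008 11.0266 16.2352 21.5373] v=[0.0041 0.1075 0.6129 0.2755]
Step 5: x=[6.0057 11.0773 16.3727 21.5441] v=[0.0247 0.2537 0.6877 0.0338]
Max displacement = 1.5441

Answer: 1.5441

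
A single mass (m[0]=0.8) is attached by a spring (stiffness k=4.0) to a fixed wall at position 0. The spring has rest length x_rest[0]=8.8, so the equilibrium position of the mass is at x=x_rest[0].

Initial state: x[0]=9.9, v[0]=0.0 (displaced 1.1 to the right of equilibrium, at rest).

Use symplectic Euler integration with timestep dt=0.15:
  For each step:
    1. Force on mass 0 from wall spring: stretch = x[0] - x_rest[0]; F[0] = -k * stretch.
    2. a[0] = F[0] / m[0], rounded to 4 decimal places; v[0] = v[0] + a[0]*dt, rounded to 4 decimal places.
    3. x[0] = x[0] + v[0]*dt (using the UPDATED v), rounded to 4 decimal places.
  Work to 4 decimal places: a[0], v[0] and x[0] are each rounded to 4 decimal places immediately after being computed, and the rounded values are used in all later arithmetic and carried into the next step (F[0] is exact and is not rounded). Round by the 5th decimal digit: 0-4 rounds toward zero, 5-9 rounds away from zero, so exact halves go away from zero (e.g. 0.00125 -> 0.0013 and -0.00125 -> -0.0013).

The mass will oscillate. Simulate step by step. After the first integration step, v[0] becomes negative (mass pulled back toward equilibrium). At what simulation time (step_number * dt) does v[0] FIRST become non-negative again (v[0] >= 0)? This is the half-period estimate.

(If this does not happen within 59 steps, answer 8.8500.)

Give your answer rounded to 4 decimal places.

Answer: 1.5000

Derivation:
Step 0: x=[9.9000] v=[0.0000]
Step 1: x=[9.7763] v=[-0.8250]
Step 2: x=[9.5427] v=[-1.5572]
Step 3: x=[9.2256] v=[-2.1142]
Step 4: x=[8.8606] v=[-2.4334]
Step 5: x=[8.4888] v=[-2.4789]
Step 6: x=[8.1520] v=[-2.2455]
Step 7: x=[7.8881] v=[-1.7595]
Step 8: x=[7.7268] v=[-1.0756]
Step 9: x=[7.6862] v=[-0.2707]
Step 10: x=[7.7709] v=[0.5647]
First v>=0 after going negative at step 10, time=1.5000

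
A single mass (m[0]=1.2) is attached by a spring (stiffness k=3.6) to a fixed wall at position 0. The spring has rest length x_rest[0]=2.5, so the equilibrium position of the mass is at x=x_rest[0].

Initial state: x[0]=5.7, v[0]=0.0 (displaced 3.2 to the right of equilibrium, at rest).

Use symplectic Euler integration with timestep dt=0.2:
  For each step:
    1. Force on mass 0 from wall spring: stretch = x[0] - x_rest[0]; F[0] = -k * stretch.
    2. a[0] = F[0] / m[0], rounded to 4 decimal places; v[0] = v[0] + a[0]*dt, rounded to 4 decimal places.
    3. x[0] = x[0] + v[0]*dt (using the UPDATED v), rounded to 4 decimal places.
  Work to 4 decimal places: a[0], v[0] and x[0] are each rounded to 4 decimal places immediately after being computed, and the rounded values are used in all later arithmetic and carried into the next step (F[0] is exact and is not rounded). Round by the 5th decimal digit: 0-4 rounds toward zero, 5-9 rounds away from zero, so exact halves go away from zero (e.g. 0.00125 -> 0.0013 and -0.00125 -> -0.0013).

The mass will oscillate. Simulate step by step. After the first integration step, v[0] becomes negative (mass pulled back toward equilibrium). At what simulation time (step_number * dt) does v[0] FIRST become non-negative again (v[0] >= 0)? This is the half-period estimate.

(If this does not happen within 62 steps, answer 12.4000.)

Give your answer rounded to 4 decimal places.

Answer: 2.0000

Derivation:
Step 0: x=[5.7000] v=[0.0000]
Step 1: x=[5.3160] v=[-1.9200]
Step 2: x=[4.5941] v=[-3.6096]
Step 3: x=[3.6209] v=[-4.8661]
Step 4: x=[2.5132] v=[-5.5386]
Step 5: x=[1.4039] v=[-5.5465]
Step 6: x=[0.4261] v=[-4.8888]
Step 7: x=[-0.3028] v=[-3.6445]
Step 8: x=[-0.6954] v=[-1.9628]
Step 9: x=[-0.7045] v=[-0.0456]
Step 10: x=[-0.3291] v=[1.8771]
First v>=0 after going negative at step 10, time=2.0000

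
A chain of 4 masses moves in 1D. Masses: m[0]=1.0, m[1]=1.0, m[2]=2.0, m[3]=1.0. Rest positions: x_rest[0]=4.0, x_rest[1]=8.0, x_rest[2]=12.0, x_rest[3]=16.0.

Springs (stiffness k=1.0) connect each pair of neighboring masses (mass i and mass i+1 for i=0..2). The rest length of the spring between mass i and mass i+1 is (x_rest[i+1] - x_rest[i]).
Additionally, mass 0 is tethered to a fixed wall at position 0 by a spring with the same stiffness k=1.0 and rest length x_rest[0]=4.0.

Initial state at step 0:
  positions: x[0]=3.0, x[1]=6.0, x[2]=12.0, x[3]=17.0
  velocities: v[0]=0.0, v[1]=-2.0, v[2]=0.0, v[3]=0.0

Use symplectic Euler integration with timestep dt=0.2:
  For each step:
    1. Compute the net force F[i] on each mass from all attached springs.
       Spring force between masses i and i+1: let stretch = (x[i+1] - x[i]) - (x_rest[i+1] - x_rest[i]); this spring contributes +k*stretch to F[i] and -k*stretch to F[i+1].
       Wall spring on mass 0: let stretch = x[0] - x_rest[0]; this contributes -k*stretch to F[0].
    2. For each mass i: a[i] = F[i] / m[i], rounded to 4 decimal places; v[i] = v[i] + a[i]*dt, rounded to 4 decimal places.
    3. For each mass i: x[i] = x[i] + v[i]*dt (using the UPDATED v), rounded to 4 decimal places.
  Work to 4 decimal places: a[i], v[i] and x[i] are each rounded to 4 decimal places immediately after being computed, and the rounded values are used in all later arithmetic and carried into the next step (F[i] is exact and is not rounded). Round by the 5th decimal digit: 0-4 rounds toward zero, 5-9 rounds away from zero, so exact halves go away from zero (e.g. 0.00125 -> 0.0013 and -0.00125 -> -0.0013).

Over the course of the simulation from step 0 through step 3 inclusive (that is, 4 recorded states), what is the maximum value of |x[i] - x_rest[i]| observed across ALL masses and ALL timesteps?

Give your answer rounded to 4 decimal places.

Step 0: x=[3.0000 6.0000 12.0000 17.0000] v=[0.0000 -2.0000 0.0000 0.0000]
Step 1: x=[3.0000 5.7200 11.9800 16.9600] v=[0.0000 -1.4000 -0.1000 -0.2000]
Step 2: x=[2.9888 5.5816 11.9344 16.8808] v=[-0.0560 -0.6920 -0.2280 -0.3960]
Step 3: x=[2.9618 5.5936 11.8607 16.7637] v=[-0.1352 0.0600 -0.3686 -0.5853]
Max displacement = 2.4184

Answer: 2.4184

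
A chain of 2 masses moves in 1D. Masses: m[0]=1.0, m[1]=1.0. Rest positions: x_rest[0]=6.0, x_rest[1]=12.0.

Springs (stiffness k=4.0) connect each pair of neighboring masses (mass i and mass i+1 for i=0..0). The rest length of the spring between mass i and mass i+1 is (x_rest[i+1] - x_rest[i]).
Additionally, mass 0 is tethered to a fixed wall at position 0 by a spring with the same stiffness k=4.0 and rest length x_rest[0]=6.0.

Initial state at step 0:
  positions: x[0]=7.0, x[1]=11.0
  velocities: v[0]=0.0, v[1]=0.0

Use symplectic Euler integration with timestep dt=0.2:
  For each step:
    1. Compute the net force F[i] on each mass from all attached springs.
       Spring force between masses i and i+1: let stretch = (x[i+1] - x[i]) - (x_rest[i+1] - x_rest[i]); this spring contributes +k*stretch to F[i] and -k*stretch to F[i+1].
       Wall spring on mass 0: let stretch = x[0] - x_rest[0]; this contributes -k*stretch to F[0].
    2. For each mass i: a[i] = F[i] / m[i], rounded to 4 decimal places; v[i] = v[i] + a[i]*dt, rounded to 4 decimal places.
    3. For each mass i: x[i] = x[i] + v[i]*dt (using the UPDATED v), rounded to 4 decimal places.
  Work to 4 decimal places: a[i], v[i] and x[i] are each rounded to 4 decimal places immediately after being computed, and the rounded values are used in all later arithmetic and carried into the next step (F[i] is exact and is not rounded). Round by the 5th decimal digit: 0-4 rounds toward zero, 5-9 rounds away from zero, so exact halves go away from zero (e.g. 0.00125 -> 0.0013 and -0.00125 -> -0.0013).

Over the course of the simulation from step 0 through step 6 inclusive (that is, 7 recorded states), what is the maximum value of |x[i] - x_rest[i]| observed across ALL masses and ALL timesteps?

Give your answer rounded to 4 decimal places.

Answer: 1.2941

Derivation:
Step 0: x=[7.0000 11.0000] v=[0.0000 0.0000]
Step 1: x=[6.5200 11.3200] v=[-2.4000 1.6000]
Step 2: x=[5.7648 11.8320] v=[-3.7760 2.5600]
Step 3: x=[5.0580 12.3332] v=[-3.5341 2.5062]
Step 4: x=[4.7059 12.6304] v=[-1.7603 1.4860]
Step 5: x=[4.8688 12.6197] v=[0.8146 -0.0536]
Step 6: x=[5.4929 12.3288] v=[3.1203 -1.4543]
Max displacement = 1.2941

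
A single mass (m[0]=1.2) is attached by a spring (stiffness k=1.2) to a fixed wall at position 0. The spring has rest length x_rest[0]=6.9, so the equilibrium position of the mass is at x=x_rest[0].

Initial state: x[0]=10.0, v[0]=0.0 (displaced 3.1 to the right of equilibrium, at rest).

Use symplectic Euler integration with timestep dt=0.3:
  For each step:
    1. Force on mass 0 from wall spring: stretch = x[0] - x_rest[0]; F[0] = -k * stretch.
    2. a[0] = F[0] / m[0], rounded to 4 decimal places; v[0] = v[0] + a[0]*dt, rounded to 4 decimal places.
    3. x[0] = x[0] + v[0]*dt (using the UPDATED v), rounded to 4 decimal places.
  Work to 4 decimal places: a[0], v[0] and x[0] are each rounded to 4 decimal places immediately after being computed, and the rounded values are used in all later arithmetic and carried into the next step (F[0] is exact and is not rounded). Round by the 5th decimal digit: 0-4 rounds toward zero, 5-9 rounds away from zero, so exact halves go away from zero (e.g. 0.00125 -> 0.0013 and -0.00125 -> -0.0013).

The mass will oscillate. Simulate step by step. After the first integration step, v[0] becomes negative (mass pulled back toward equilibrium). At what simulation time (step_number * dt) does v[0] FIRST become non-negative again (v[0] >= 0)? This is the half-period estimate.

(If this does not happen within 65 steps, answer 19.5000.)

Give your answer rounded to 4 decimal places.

Answer: 3.3000

Derivation:
Step 0: x=[10.0000] v=[0.0000]
Step 1: x=[9.7210] v=[-0.9300]
Step 2: x=[9.1881] v=[-1.7763]
Step 3: x=[8.4493] v=[-2.4627]
Step 4: x=[7.5711] v=[-2.9275]
Step 5: x=[6.6325] v=[-3.1288]
Step 6: x=[5.7179] v=[-3.0486]
Step 7: x=[4.9097] v=[-2.6940]
Step 8: x=[4.2806] v=[-2.0969]
Step 9: x=[3.8873] v=[-1.3111]
Step 10: x=[3.7651] v=[-0.4073]
Step 11: x=[3.9251] v=[0.5332]
First v>=0 after going negative at step 11, time=3.3000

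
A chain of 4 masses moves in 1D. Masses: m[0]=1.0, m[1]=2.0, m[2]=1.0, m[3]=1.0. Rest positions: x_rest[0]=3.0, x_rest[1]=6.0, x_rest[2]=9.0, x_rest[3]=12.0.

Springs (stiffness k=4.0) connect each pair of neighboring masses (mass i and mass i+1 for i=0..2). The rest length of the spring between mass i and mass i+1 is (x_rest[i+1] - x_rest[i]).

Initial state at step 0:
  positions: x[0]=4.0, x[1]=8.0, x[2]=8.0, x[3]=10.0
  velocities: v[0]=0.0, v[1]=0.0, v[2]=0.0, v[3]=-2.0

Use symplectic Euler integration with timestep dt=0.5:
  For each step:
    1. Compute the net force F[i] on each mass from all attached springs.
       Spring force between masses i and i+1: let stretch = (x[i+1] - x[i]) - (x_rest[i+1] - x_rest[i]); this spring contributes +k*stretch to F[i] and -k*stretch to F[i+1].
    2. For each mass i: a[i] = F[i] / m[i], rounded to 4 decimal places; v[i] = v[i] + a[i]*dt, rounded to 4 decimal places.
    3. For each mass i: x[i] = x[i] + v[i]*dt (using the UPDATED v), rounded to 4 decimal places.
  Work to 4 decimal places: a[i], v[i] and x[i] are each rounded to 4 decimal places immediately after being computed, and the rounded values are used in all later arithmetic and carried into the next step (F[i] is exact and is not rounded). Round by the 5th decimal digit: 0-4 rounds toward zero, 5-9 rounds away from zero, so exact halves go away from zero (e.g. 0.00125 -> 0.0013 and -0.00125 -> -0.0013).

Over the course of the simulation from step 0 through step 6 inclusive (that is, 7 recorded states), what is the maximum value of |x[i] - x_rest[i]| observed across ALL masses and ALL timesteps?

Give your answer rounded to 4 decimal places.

Answer: 3.0000

Derivation:
Step 0: x=[4.0000 8.0000 8.0000 10.0000] v=[0.0000 0.0000 0.0000 -2.0000]
Step 1: x=[5.0000 6.0000 10.0000 10.0000] v=[2.0000 -4.0000 4.0000 0.0000]
Step 2: x=[4.0000 5.5000 8.0000 13.0000] v=[-2.0000 -1.0000 -4.0000 6.0000]
Step 3: x=[1.5000 5.5000 8.5000 14.0000] v=[-5.0000 0.0000 1.0000 2.0000]
Step 4: x=[0.0000 5.0000 11.5000 12.5000] v=[-3.0000 -1.0000 6.0000 -3.0000]
Step 5: x=[0.5000 5.2500 9.0000 13.0000] v=[1.0000 0.5000 -5.0000 1.0000]
Step 6: x=[2.7500 5.0000 6.7500 12.5000] v=[4.5000 -0.5000 -4.5000 -1.0000]
Max displacement = 3.0000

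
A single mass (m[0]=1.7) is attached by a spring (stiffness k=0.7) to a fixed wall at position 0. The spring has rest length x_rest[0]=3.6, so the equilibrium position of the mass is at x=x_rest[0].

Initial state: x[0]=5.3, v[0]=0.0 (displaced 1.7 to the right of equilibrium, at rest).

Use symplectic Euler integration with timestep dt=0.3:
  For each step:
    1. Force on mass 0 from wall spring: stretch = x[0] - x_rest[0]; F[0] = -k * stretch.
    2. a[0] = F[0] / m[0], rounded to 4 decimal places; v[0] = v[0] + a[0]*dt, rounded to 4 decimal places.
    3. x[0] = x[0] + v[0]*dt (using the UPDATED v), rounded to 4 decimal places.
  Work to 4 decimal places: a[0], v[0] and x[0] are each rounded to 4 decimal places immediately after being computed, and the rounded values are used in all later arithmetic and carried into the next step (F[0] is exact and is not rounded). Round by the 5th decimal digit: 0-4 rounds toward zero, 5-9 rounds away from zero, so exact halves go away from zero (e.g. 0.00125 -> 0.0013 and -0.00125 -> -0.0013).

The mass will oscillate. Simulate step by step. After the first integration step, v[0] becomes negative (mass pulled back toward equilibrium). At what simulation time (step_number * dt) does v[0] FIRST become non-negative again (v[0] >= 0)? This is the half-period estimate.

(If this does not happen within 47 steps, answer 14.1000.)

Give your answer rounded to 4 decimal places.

Step 0: x=[5.3000] v=[0.0000]
Step 1: x=[5.2370] v=[-0.2100]
Step 2: x=[5.1133] v=[-0.4122]
Step 3: x=[4.9336] v=[-0.5991]
Step 4: x=[4.7045] v=[-0.7638]
Step 5: x=[4.4344] v=[-0.9002]
Step 6: x=[4.1334] v=[-1.0033]
Step 7: x=[3.8126] v=[-1.0692]
Step 8: x=[3.4840] v=[-1.0955]
Step 9: x=[3.1596] v=[-1.0812]
Step 10: x=[2.8516] v=[-1.0268]
Step 11: x=[2.5713] v=[-0.9343]
Step 12: x=[2.3291] v=[-0.8072]
Step 13: x=[2.1340] v=[-0.6502]
Step 14: x=[1.9933] v=[-0.4691]
Step 15: x=[1.9121] v=[-0.2706]
Step 16: x=[1.8935] v=[-0.0621]
Step 17: x=[1.9381] v=[0.1487]
First v>=0 after going negative at step 17, time=5.1000

Answer: 5.1000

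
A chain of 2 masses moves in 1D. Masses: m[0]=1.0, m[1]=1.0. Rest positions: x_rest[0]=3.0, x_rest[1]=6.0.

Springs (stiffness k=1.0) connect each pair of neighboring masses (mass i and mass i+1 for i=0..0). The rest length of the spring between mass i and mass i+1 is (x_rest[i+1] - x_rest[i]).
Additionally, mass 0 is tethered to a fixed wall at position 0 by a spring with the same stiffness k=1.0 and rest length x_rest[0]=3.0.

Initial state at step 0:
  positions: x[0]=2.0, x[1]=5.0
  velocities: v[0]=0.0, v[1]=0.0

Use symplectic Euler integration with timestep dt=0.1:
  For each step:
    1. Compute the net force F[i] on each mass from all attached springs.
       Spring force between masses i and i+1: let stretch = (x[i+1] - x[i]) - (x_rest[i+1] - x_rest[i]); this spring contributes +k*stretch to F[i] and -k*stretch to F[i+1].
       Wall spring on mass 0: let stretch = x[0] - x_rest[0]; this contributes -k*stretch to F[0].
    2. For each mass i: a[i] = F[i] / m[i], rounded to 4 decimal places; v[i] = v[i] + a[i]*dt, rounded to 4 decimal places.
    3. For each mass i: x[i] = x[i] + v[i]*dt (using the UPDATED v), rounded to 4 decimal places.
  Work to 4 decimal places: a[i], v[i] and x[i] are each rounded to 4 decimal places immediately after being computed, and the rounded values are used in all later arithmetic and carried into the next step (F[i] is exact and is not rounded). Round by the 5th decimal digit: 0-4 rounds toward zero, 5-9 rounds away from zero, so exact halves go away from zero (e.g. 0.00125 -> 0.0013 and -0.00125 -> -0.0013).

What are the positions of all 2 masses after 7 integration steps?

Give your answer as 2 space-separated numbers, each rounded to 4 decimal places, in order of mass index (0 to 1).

Step 0: x=[2.0000 5.0000] v=[0.0000 0.0000]
Step 1: x=[2.0100 5.0000] v=[0.1000 0.0000]
Step 2: x=[2.0298 5.0001] v=[0.1980 0.0010]
Step 3: x=[2.0590 5.0005] v=[0.2921 0.0040]
Step 4: x=[2.0970 5.0015] v=[0.3804 0.0099]
Step 5: x=[2.1431 5.0035] v=[0.4612 0.0195]
Step 6: x=[2.1964 5.0069] v=[0.5329 0.0335]
Step 7: x=[2.2558 5.0122] v=[0.5943 0.0525]

Answer: 2.2558 5.0122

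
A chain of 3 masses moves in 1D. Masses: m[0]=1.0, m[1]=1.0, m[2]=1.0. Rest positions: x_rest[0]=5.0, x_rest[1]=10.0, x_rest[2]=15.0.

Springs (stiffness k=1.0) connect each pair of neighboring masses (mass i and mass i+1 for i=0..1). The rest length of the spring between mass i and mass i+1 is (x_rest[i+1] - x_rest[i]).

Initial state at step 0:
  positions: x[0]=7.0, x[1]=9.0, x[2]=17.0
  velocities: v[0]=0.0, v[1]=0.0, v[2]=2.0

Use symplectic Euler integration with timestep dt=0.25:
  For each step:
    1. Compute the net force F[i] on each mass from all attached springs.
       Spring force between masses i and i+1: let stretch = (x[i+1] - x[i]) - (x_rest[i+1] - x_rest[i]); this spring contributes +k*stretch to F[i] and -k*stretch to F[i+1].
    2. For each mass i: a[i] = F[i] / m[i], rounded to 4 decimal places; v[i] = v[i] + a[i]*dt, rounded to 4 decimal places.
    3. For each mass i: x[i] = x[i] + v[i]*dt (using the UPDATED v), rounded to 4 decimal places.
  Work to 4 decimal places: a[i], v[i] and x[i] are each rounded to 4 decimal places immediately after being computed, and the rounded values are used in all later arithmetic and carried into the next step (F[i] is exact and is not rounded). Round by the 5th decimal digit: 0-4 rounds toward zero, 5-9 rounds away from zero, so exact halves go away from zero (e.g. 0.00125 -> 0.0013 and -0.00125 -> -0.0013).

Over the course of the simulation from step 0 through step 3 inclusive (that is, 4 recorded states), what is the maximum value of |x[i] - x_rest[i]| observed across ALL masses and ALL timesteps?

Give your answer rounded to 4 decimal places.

Step 0: x=[7.0000 9.0000 17.0000] v=[0.0000 0.0000 2.0000]
Step 1: x=[6.8125 9.3750 17.3125] v=[-0.7500 1.5000 1.2500]
Step 2: x=[6.4727 10.0860 17.4414] v=[-1.3594 2.8438 0.5156]
Step 3: x=[6.0462 11.0308 17.4231] v=[-1.7061 3.7793 -0.0733]
Max displacement = 2.4414

Answer: 2.4414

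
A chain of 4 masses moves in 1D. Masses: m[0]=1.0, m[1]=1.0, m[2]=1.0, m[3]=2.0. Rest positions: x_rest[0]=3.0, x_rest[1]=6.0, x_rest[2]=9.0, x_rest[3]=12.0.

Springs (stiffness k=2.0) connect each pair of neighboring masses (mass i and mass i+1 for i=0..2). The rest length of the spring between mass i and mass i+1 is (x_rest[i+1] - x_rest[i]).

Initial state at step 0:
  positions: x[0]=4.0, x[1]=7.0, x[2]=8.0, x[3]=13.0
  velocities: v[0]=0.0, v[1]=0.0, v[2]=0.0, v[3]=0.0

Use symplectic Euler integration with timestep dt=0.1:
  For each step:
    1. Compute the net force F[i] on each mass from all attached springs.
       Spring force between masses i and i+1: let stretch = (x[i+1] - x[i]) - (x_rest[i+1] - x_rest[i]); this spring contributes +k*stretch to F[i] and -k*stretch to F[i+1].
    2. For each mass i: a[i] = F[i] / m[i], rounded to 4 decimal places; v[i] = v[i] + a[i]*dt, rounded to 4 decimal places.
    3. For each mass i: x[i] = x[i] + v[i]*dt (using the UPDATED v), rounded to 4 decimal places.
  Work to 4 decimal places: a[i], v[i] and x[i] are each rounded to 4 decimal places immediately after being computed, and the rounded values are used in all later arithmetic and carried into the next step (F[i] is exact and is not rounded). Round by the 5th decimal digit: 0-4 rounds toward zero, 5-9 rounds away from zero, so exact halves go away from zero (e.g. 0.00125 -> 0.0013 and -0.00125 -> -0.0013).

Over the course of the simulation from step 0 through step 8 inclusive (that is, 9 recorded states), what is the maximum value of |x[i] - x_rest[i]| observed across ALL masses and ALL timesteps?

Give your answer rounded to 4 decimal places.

Step 0: x=[4.0000 7.0000 8.0000 13.0000] v=[0.0000 0.0000 0.0000 0.0000]
Step 1: x=[4.0000 6.9600 8.0800 12.9800] v=[0.0000 -0.4000 0.8000 -0.2000]
Step 2: x=[3.9992 6.8832 8.2356 12.9410] v=[-0.0080 -0.7680 1.5560 -0.3900]
Step 3: x=[3.9961 6.7758 8.4583 12.8850] v=[-0.0312 -1.0743 2.2266 -0.5605]
Step 4: x=[3.9886 6.6464 8.7358 12.8147] v=[-0.0753 -1.2937 2.7754 -0.7032]
Step 5: x=[3.9742 6.5057 9.0531 12.7336] v=[-0.1437 -1.4074 3.1733 -0.8111]
Step 6: x=[3.9505 6.3653 9.3931 12.6457] v=[-0.2374 -1.4042 3.3999 -0.8792]
Step 7: x=[3.9151 6.2371 9.7376 12.5553] v=[-0.3544 -1.2816 3.4449 -0.9045]
Step 8: x=[3.8661 6.1325 10.0684 12.4667] v=[-0.4900 -1.0459 3.3083 -0.8863]
Max displacement = 1.0684

Answer: 1.0684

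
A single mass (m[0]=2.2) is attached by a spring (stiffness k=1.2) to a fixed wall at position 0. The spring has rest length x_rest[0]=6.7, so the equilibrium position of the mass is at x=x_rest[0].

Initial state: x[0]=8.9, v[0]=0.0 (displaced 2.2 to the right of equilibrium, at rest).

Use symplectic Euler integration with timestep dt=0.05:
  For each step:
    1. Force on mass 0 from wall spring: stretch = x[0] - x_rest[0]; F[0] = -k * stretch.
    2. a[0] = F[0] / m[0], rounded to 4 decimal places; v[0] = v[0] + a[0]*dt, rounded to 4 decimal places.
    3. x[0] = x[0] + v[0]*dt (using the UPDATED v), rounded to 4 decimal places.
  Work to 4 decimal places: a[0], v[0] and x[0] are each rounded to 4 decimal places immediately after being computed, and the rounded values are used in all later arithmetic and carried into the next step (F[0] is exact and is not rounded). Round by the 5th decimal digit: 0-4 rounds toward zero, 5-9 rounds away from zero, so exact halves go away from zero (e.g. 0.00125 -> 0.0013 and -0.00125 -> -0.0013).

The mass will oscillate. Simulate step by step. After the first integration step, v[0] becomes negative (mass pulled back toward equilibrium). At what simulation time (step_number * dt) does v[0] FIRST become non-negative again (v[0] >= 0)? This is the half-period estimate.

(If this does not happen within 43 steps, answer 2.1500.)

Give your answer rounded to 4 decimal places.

Answer: 2.1500

Derivation:
Step 0: x=[8.9000] v=[0.0000]
Step 1: x=[8.8970] v=[-0.0600]
Step 2: x=[8.8910] v=[-0.1199]
Step 3: x=[8.8820] v=[-0.1797]
Step 4: x=[8.8700] v=[-0.2392]
Step 5: x=[8.8551] v=[-0.2984]
Step 6: x=[8.8372] v=[-0.3572]
Step 7: x=[8.8164] v=[-0.4155]
Step 8: x=[8.7927] v=[-0.4732]
Step 9: x=[8.7662] v=[-0.5303]
Step 10: x=[8.7369] v=[-0.5867]
Step 11: x=[8.7048] v=[-0.6423]
Step 12: x=[8.6700] v=[-0.6970]
Step 13: x=[8.6325] v=[-0.7507]
Step 14: x=[8.5923] v=[-0.8034]
Step 15: x=[8.5496] v=[-0.8550]
Step 16: x=[8.5043] v=[-0.9054]
Step 17: x=[8.4566] v=[-0.9546]
Step 18: x=[8.4065] v=[-1.0025]
Step 19: x=[8.3541] v=[-1.0490]
Step 20: x=[8.2994] v=[-1.0941]
Step 21: x=[8.2425] v=[-1.1377]
Step 22: x=[8.1835] v=[-1.1798]
Step 23: x=[8.1225] v=[-1.2203]
Step 24: x=[8.0595] v=[-1.2591]
Step 25: x=[7.9947] v=[-1.2962]
Step 26: x=[7.9281] v=[-1.3315]
Step 27: x=[7.8599] v=[-1.3650]
Step 28: x=[7.7901] v=[-1.3966]
Step 29: x=[7.7188] v=[-1.4263]
Step 30: x=[7.6461] v=[-1.4541]
Step 31: x=[7.5721] v=[-1.4799]
Step 32: x=[7.4969] v=[-1.5037]
Step 33: x=[7.4206] v=[-1.5254]
Step 34: x=[7.3433] v=[-1.5451]
Step 35: x=[7.2652] v=[-1.5626]
Step 36: x=[7.1863] v=[-1.5780]
Step 37: x=[7.1067] v=[-1.5913]
Step 38: x=[7.0266] v=[-1.6024]
Step 39: x=[6.9460] v=[-1.6113]
Step 40: x=[6.8651] v=[-1.6180]
Step 41: x=[6.7840] v=[-1.6225]
Step 42: x=[6.7028] v=[-1.6248]
Step 43: x=[6.6216] v=[-1.6249]
v[0] did not become non-negative within 43 steps; using fallback time=2.1500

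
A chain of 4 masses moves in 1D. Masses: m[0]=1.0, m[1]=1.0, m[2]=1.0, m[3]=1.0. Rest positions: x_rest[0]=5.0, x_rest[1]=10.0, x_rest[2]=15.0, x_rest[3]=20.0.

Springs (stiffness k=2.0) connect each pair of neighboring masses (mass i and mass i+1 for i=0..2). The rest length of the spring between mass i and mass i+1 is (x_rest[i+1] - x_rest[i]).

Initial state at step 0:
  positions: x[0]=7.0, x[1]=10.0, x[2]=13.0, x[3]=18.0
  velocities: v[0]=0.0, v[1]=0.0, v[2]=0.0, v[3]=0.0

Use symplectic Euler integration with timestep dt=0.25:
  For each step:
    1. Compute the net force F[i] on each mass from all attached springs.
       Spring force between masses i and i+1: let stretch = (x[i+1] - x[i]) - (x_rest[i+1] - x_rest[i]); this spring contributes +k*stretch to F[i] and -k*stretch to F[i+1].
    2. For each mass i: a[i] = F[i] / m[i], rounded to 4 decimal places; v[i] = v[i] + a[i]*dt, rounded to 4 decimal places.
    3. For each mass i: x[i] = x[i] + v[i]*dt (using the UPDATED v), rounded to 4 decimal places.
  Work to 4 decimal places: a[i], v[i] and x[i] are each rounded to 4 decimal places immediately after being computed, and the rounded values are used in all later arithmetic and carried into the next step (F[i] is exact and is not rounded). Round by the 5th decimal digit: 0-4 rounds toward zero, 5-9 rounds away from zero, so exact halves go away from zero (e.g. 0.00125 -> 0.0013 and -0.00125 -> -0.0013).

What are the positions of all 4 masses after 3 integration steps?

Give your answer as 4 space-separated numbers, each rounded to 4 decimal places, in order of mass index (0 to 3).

Step 0: x=[7.0000 10.0000 13.0000 18.0000] v=[0.0000 0.0000 0.0000 0.0000]
Step 1: x=[6.7500 10.0000 13.2500 18.0000] v=[-1.0000 0.0000 1.0000 0.0000]
Step 2: x=[6.2813 10.0000 13.6875 18.0313] v=[-1.8750 0.0000 1.7500 0.1250]
Step 3: x=[5.6524 9.9961 14.2071 18.1446] v=[-2.5157 -0.0156 2.0782 0.4531]

Answer: 5.6524 9.9961 14.2071 18.1446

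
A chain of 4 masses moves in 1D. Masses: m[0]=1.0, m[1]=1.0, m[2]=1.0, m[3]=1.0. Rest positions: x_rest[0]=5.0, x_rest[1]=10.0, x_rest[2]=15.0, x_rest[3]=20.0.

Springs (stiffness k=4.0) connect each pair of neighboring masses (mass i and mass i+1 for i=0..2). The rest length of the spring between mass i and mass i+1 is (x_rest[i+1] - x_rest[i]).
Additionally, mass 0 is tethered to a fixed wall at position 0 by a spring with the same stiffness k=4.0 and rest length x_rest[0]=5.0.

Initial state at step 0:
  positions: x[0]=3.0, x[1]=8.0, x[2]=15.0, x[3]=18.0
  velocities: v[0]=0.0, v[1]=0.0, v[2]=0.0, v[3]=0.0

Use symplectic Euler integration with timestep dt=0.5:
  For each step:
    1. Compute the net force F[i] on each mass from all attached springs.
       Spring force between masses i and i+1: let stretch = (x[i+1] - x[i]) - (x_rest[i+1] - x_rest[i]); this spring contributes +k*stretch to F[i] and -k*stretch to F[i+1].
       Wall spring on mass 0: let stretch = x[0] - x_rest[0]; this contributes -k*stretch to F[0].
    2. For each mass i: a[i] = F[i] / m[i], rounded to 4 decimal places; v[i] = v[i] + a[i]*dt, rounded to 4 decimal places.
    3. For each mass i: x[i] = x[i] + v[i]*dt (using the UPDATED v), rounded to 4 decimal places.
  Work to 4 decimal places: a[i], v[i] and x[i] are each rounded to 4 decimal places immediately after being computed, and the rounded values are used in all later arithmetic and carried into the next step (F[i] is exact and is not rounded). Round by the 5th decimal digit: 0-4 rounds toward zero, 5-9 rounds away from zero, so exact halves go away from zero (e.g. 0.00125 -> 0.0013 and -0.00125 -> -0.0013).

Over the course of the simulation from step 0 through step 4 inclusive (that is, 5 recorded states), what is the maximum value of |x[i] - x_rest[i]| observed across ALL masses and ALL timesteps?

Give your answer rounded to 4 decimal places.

Step 0: x=[3.0000 8.0000 15.0000 18.0000] v=[0.0000 0.0000 0.0000 0.0000]
Step 1: x=[5.0000 10.0000 11.0000 20.0000] v=[4.0000 4.0000 -8.0000 4.0000]
Step 2: x=[7.0000 8.0000 15.0000 18.0000] v=[4.0000 -4.0000 8.0000 -4.0000]
Step 3: x=[3.0000 12.0000 15.0000 18.0000] v=[-8.0000 8.0000 0.0000 0.0000]
Step 4: x=[5.0000 10.0000 15.0000 20.0000] v=[4.0000 -4.0000 0.0000 4.0000]
Max displacement = 4.0000

Answer: 4.0000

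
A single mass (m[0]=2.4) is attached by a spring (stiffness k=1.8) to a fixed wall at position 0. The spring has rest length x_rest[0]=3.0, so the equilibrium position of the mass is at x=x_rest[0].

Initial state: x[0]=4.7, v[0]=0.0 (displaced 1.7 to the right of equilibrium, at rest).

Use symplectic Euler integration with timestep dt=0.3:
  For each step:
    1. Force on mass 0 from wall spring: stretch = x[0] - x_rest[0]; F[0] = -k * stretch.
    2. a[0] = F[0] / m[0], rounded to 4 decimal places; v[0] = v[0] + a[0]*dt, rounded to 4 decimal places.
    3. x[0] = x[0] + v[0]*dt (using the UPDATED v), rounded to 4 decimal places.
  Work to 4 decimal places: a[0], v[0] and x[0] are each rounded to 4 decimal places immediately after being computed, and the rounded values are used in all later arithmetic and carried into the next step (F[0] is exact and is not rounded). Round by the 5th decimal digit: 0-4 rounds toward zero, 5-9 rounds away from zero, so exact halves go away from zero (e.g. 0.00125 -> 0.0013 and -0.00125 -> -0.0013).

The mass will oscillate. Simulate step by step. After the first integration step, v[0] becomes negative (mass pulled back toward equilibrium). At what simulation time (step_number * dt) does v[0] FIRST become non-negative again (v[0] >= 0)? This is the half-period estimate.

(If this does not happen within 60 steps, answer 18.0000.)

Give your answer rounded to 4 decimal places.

Answer: 3.9000

Derivation:
Step 0: x=[4.7000] v=[0.0000]
Step 1: x=[4.5853] v=[-0.3825]
Step 2: x=[4.3635] v=[-0.7392]
Step 3: x=[4.0497] v=[-1.0460]
Step 4: x=[3.6650] v=[-1.2822]
Step 5: x=[3.2355] v=[-1.4318]
Step 6: x=[2.7901] v=[-1.4848]
Step 7: x=[2.3588] v=[-1.4376]
Step 8: x=[1.9708] v=[-1.2933]
Step 9: x=[1.6523] v=[-1.0617]
Step 10: x=[1.4248] v=[-0.7585]
Step 11: x=[1.3036] v=[-0.4041]
Step 12: x=[1.2969] v=[-0.0224]
Step 13: x=[1.4051] v=[0.3608]
First v>=0 after going negative at step 13, time=3.9000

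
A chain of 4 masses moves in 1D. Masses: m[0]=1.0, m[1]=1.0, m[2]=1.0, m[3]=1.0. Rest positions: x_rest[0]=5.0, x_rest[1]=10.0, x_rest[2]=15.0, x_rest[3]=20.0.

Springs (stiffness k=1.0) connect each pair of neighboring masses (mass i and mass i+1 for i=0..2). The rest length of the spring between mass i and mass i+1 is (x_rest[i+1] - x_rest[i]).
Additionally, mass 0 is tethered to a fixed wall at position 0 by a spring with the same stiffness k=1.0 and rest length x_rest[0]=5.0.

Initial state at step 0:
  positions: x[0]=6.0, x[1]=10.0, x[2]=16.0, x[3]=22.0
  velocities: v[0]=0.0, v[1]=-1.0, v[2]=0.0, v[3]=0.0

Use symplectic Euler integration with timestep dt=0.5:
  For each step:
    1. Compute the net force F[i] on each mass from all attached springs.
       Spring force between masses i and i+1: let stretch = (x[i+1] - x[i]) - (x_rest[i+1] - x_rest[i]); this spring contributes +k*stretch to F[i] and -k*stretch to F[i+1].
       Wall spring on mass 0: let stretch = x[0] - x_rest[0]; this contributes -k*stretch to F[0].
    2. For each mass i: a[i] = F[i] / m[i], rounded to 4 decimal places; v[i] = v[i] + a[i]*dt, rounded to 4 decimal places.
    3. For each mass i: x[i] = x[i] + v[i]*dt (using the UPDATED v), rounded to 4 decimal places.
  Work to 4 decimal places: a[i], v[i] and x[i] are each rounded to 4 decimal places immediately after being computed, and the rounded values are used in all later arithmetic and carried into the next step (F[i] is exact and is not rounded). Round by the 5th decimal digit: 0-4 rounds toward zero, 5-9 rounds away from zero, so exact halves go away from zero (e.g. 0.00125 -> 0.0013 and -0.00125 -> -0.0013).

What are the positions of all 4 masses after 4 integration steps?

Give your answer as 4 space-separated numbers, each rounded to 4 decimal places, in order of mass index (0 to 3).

Answer: 4.2618 10.7384 15.6836 20.2618

Derivation:
Step 0: x=[6.0000 10.0000 16.0000 22.0000] v=[0.0000 -1.0000 0.0000 0.0000]
Step 1: x=[5.5000 10.0000 16.0000 21.7500] v=[-1.0000 0.0000 0.0000 -0.5000]
Step 2: x=[4.7500 10.3750 15.9375 21.3125] v=[-1.5000 0.7500 -0.1250 -0.8750]
Step 3: x=[4.2188 10.7344 15.8281 20.7813] v=[-1.0625 0.7188 -0.2188 -1.0625]
Step 4: x=[4.2618 10.7384 15.6836 20.2618] v=[0.0859 0.0079 -0.2891 -1.0391]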